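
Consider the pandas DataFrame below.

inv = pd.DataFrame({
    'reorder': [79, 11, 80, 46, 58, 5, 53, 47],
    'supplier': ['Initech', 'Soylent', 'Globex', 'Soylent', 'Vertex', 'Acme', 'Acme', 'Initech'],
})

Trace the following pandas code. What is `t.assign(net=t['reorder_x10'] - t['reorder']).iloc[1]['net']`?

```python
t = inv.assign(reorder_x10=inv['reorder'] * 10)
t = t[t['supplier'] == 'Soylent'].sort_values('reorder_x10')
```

add column reorder_x10 = inv['reorder'] * 10:
   reorder supplier  reorder_x10
0       79  Initech          790
1       11  Soylent          110
2       80   Globex          800
3       46  Soylent          460
4       58   Vertex          580
5        5     Acme           50
6       53     Acme          530
7       47  Initech          470
filter rows where supplier == 'Soylent':
   reorder supplier  reorder_x10
1       11  Soylent          110
3       46  Soylent          460
sort by reorder_x10:
   reorder supplier  reorder_x10
1       11  Soylent          110
3       46  Soylent          460
add column net = t['reorder_x10'] - t['reorder']:
   reorder supplier  reorder_x10  net
1       11  Soylent          110   99
3       46  Soylent          460  414

414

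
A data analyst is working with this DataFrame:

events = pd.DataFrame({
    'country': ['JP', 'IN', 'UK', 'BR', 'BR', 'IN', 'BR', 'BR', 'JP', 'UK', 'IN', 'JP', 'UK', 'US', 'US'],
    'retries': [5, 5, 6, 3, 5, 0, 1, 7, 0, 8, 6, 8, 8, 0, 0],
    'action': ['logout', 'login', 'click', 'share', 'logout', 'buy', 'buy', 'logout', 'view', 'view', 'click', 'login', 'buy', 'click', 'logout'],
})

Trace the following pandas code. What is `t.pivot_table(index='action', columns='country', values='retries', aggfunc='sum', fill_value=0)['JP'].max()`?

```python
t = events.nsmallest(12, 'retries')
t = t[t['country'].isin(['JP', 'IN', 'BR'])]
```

take 12 rows with smallest retries:
   country  retries  action
5       IN        0     buy
8       JP        0    view
13      US        0   click
14      US        0  logout
6       BR        1     buy
3       BR        3   share
0       JP        5  logout
1       IN        5   login
4       BR        5  logout
2       UK        6   click
10      IN        6   click
7       BR        7  logout
filter rows where country in ['JP', 'IN', 'BR']:
   country  retries  action
5       IN        0     buy
8       JP        0    view
6       BR        1     buy
3       BR        3   share
0       JP        5  logout
1       IN        5   login
4       BR        5  logout
10      IN        6   click
7       BR        7  logout
pivot: rows=action, cols=country, sum(retries):
country  BR  IN  JP
action             
buy       1   0   0
click     0   6   0
login     0   5   0
logout   12   0   5
share     3   0   0
view      0   0   0
So max() = 5.

5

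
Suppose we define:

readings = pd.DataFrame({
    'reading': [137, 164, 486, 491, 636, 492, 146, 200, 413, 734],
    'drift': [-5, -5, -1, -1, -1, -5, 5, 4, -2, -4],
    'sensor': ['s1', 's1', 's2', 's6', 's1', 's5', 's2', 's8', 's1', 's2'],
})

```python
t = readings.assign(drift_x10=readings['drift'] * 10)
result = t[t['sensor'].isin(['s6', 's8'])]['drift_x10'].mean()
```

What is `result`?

15.0

add column drift_x10 = readings['drift'] * 10:
   reading  drift sensor  drift_x10
0      137     -5     s1        -50
1      164     -5     s1        -50
2      486     -1     s2        -10
3      491     -1     s6        -10
4      636     -1     s1        -10
5      492     -5     s5        -50
6      146      5     s2         50
7      200      4     s8         40
8      413     -2     s1        -20
9      734     -4     s2        -40
filter rows where sensor in ['s6', 's8']:
   reading  drift sensor  drift_x10
3      491     -1     s6        -10
7      200      4     s8         40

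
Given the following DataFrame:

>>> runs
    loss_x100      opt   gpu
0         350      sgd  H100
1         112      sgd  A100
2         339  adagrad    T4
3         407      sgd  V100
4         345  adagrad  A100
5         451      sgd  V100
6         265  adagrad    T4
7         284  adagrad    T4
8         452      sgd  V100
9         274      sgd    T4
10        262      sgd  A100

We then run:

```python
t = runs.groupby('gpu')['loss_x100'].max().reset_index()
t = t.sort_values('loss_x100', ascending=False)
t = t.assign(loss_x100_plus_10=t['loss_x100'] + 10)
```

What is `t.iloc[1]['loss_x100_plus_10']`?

360

group by gpu, max of loss_x100:
gpu
A100    345
H100    350
T4      339
V100    452
Name: loss_x100, dtype: int64
reset_index():
    gpu  loss_x100
0  A100        345
1  H100        350
2    T4        339
3  V100        452
sort by loss_x100 descending:
    gpu  loss_x100
3  V100        452
1  H100        350
0  A100        345
2    T4        339
add column loss_x100_plus_10 = t['loss_x100'] + 10:
    gpu  loss_x100  loss_x100_plus_10
3  V100        452                462
1  H100        350                360
0  A100        345                355
2    T4        339                349
Then the value at position 1, column 'loss_x100_plus_10': 360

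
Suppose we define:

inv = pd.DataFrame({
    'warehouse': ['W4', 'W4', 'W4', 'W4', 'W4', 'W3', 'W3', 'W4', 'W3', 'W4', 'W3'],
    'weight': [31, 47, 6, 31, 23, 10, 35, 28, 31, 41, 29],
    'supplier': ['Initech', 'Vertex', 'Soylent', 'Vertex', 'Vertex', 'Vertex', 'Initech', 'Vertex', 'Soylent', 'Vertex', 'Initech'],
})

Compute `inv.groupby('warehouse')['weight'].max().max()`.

47

group by warehouse, max of weight:
warehouse
W3    35
W4    47
Name: weight, dtype: int64
So max() = 47.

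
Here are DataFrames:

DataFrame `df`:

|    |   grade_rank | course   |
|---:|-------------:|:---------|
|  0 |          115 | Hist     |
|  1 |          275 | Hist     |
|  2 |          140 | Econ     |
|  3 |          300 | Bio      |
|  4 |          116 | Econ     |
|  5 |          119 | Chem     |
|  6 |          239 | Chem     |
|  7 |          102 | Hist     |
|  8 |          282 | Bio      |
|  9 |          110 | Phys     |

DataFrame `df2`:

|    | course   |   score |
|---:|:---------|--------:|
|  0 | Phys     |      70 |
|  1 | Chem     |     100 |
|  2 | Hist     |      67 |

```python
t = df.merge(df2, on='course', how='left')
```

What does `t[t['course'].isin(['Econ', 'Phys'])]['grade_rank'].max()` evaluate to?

merge on 'course' (how='left') → 10 rows:
   grade_rank course  score
0         115   Hist   67.0
1         275   Hist   67.0
2         140   Econ    NaN
3         300    Bio    NaN
4         116   Econ    NaN
5         119   Chem  100.0
6         239   Chem  100.0
7         102   Hist   67.0
8         282    Bio    NaN
9         110   Phys   70.0
filter rows where course in ['Econ', 'Phys']:
   grade_rank course  score
2         140   Econ    NaN
4         116   Econ    NaN
9         110   Phys   70.0
So max() = 140.

140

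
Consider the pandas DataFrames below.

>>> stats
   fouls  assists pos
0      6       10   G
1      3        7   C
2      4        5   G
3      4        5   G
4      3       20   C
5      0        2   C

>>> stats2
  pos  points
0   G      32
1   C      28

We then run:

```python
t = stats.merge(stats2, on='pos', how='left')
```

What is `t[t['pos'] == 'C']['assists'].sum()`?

29

merge on 'pos' (how='left') → 6 rows:
   fouls  assists pos  points
0      6       10   G      32
1      3        7   C      28
2      4        5   G      32
3      4        5   G      32
4      3       20   C      28
5      0        2   C      28
filter rows where pos == 'C':
   fouls  assists pos  points
1      3        7   C      28
4      3       20   C      28
5      0        2   C      28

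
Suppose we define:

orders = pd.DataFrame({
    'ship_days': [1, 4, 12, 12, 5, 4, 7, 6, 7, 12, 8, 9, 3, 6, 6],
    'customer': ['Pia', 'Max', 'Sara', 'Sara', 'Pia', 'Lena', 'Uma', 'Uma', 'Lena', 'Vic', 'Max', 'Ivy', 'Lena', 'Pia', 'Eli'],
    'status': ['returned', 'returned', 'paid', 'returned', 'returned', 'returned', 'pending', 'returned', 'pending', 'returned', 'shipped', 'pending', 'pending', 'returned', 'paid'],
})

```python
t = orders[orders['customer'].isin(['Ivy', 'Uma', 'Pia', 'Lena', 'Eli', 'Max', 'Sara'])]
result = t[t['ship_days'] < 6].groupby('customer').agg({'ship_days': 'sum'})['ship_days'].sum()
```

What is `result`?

filter rows where customer in ['Ivy', 'Uma', 'Pia', 'Lena', 'Eli', 'Max', 'Sara']:
    ship_days customer    status
0           1      Pia  returned
1           4      Max  returned
2          12     Sara      paid
3          12     Sara  returned
4           5      Pia  returned
5           4     Lena  returned
6           7      Uma   pending
7           6      Uma  returned
8           7     Lena   pending
10          8      Max   shipped
11          9      Ivy   pending
12          3     Lena   pending
13          6      Pia  returned
14          6      Eli      paid
filter rows where ship_days < 6:
    ship_days customer    status
0           1      Pia  returned
1           4      Max  returned
4           5      Pia  returned
5           4     Lena  returned
12          3     Lena   pending
group by customer, sum of ship_days:
          ship_days
customer           
Lena              7
Max               4
Pia               6
Then the sum of column 'ship_days': 17

17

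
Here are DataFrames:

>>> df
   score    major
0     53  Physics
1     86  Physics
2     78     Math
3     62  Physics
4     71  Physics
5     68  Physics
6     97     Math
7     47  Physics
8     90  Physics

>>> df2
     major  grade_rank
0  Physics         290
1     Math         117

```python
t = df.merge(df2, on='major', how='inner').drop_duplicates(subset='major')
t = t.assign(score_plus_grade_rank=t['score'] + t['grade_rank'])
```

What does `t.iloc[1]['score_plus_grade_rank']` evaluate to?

merge on 'major' (how='inner') → 9 rows:
   score    major  grade_rank
0     53  Physics         290
1     86  Physics         290
2     78     Math         117
3     62  Physics         290
4     71  Physics         290
5     68  Physics         290
6     97     Math         117
7     47  Physics         290
8     90  Physics         290
drop duplicate major (keep=first):
   score    major  grade_rank
0     53  Physics         290
2     78     Math         117
add column score_plus_grade_rank = t['score'] + t['grade_rank']:
   score    major  grade_rank  score_plus_grade_rank
0     53  Physics         290                    343
2     78     Math         117                    195
Finally, value at position 1, column 'score_plus_grade_rank' = 195.

195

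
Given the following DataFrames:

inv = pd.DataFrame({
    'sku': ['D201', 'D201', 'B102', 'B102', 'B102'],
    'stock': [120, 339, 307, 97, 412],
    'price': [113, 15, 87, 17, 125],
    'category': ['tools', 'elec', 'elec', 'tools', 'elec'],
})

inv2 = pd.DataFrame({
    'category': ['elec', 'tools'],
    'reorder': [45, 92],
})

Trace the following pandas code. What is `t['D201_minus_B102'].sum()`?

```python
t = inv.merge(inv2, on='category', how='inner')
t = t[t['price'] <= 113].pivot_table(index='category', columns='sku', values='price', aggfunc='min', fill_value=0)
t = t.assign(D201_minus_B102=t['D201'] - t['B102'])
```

24

merge on 'category' (how='inner') → 5 rows:
    sku  stock  price category  reorder
0  D201    120    113    tools       92
1  D201    339     15     elec       45
2  B102    307     87     elec       45
3  B102     97     17    tools       92
4  B102    412    125     elec       45
filter rows where price <= 113:
    sku  stock  price category  reorder
0  D201    120    113    tools       92
1  D201    339     15     elec       45
2  B102    307     87     elec       45
3  B102     97     17    tools       92
pivot: rows=category, cols=sku, min(price):
sku       B102  D201
category            
elec        87    15
tools       17   113
add column D201_minus_B102 = t['D201'] - t['B102']:
sku       B102  D201  D201_minus_B102
category                             
elec        87    15              -72
tools       17   113               96
Finally, sum of column 'D201_minus_B102' = 24.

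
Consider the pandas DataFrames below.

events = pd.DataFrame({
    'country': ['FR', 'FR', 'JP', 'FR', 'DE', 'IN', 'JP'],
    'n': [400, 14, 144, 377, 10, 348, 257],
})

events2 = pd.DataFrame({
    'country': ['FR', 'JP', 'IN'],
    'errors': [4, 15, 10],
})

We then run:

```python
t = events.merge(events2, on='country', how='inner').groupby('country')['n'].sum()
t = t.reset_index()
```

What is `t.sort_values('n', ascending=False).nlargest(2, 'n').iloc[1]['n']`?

401

merge on 'country' (how='inner') → 6 rows:
  country    n  errors
0      FR  400       4
1      FR   14       4
2      JP  144      15
3      FR  377       4
4      IN  348      10
5      JP  257      15
group by country, sum of n:
country
FR    791
IN    348
JP    401
Name: n, dtype: int64
reset_index():
  country    n
0      FR  791
1      IN  348
2      JP  401
sort by n descending:
  country    n
0      FR  791
2      JP  401
1      IN  348
take 2 rows with largest n:
  country    n
0      FR  791
2      JP  401
value at position 1, column 'n' → 401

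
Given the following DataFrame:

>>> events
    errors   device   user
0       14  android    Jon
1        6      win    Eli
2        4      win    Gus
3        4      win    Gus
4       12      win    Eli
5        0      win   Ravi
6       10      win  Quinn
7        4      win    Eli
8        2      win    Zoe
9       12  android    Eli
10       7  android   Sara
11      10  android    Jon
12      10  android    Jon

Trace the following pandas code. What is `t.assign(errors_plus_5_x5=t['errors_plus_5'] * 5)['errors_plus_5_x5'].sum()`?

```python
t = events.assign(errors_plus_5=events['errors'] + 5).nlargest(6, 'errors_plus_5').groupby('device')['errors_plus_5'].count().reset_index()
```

30

add column errors_plus_5 = events['errors'] + 5:
    errors   device   user  errors_plus_5
0       14  android    Jon             19
1        6      win    Eli             11
2        4      win    Gus              9
3        4      win    Gus              9
4       12      win    Eli             17
5        0      win   Ravi              5
6       10      win  Quinn             15
7        4      win    Eli              9
8        2      win    Zoe              7
9       12  android    Eli             17
10       7  android   Sara             12
11      10  android    Jon             15
12      10  android    Jon             15
take 6 rows with largest errors_plus_5:
    errors   device   user  errors_plus_5
0       14  android    Jon             19
4       12      win    Eli             17
9       12  android    Eli             17
6       10      win  Quinn             15
11      10  android    Jon             15
12      10  android    Jon             15
group by device, count of errors_plus_5:
device
android    4
win        2
Name: errors_plus_5, dtype: int64
reset_index():
    device  errors_plus_5
0  android              4
1      win              2
add column errors_plus_5_x5 = t['errors_plus_5'] * 5:
    device  errors_plus_5  errors_plus_5_x5
0  android              4                20
1      win              2                10
Reading off the sum of column 'errors_plus_5_x5', we get 30.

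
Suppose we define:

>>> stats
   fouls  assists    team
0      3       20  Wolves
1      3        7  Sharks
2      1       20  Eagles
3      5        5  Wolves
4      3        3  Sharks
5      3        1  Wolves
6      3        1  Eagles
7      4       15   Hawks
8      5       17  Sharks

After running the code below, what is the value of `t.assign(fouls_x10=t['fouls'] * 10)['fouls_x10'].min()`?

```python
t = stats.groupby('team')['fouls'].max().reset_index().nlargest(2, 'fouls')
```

50

group by team, max of fouls:
team
Eagles    3
Hawks     4
Sharks    5
Wolves    5
Name: fouls, dtype: int64
reset_index():
     team  fouls
0  Eagles      3
1   Hawks      4
2  Sharks      5
3  Wolves      5
take 2 rows with largest fouls:
     team  fouls
2  Sharks      5
3  Wolves      5
add column fouls_x10 = t['fouls'] * 10:
     team  fouls  fouls_x10
2  Sharks      5         50
3  Wolves      5         50
So min() = 50.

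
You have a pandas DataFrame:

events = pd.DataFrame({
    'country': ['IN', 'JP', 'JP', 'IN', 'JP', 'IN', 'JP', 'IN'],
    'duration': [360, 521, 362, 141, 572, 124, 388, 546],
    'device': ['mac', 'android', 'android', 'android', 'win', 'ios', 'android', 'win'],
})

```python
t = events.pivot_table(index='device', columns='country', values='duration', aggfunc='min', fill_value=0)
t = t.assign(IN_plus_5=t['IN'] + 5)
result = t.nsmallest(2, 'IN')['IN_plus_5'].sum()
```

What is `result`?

275

pivot: rows=device, cols=country, min(duration):
country   IN   JP
device           
android  141  362
ios      124    0
mac      360    0
win      546  572
add column IN_plus_5 = t['IN'] + 5:
country   IN   JP  IN_plus_5
device                      
android  141  362        146
ios      124    0        129
mac      360    0        365
win      546  572        551
take 2 rows with smallest IN:
country   IN   JP  IN_plus_5
device                      
ios      124    0        129
android  141  362        146
Reading off the sum of column 'IN_plus_5', we get 275.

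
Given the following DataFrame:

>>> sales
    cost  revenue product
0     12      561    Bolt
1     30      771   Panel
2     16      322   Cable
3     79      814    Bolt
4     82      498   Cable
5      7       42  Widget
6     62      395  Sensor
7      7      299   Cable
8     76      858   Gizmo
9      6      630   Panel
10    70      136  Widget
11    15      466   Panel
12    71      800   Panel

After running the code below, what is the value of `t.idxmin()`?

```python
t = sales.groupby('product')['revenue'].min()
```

Widget

group by product, min of revenue:
product
Bolt      561
Cable     299
Gizmo     858
Panel     466
Sensor    395
Widget     42
Name: revenue, dtype: int64
Hence Widget.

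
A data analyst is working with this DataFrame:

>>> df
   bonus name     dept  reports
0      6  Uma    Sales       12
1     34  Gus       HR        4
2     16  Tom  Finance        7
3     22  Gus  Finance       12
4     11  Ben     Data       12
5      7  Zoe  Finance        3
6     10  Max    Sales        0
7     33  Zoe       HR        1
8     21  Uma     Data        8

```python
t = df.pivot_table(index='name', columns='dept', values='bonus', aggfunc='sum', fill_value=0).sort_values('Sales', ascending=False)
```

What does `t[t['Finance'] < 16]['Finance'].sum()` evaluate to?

7

pivot: rows=name, cols=dept, sum(bonus):
dept  Data  Finance  HR  Sales
name                          
Ben     11        0   0      0
Gus      0       22  34      0
Max      0        0   0     10
Tom      0       16   0      0
Uma     21        0   0      6
Zoe      0        7  33      0
sort by Sales descending:
dept  Data  Finance  HR  Sales
name                          
Max      0        0   0     10
Uma     21        0   0      6
Ben     11        0   0      0
Gus      0       22  34      0
Tom      0       16   0      0
Zoe      0        7  33      0
filter rows where Finance < 16:
dept  Data  Finance  HR  Sales
name                          
Max      0        0   0     10
Uma     21        0   0      6
Ben     11        0   0      0
Zoe      0        7  33      0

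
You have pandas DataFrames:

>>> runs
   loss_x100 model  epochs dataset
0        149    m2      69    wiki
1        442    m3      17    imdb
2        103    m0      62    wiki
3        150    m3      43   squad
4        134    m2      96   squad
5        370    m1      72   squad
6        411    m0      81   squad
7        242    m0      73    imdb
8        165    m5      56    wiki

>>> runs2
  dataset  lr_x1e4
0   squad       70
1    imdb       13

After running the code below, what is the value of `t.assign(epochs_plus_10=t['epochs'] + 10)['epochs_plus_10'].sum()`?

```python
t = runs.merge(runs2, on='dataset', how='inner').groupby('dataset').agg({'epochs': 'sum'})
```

402

merge on 'dataset' (how='inner') → 6 rows:
   loss_x100 model  epochs dataset  lr_x1e4
0        442    m3      17    imdb       13
1        150    m3      43   squad       70
2        134    m2      96   squad       70
3        370    m1      72   squad       70
4        411    m0      81   squad       70
5        242    m0      73    imdb       13
group by dataset, sum of epochs:
         epochs
dataset        
imdb         90
squad       292
add column epochs_plus_10 = t['epochs'] + 10:
         epochs  epochs_plus_10
dataset                        
imdb         90             100
squad       292             302
Taking the sum of column 'epochs_plus_10' gives 402.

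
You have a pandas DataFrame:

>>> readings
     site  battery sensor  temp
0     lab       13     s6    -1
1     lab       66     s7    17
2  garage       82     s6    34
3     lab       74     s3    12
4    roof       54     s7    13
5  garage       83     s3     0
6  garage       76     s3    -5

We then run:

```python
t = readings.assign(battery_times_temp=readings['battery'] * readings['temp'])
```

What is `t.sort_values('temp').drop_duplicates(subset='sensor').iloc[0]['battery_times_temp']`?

add column battery_times_temp = readings['battery'] * readings['temp']:
     site  battery sensor  temp  battery_times_temp
0     lab       13     s6    -1                 -13
1     lab       66     s7    17                1122
2  garage       82     s6    34                2788
3     lab       74     s3    12                 888
4    roof       54     s7    13                 702
5  garage       83     s3     0                   0
6  garage       76     s3    -5                -380
sort by temp:
     site  battery sensor  temp  battery_times_temp
6  garage       76     s3    -5                -380
0     lab       13     s6    -1                 -13
5  garage       83     s3     0                   0
3     lab       74     s3    12                 888
4    roof       54     s7    13                 702
1     lab       66     s7    17                1122
2  garage       82     s6    34                2788
drop duplicate sensor (keep=first):
     site  battery sensor  temp  battery_times_temp
6  garage       76     s3    -5                -380
0     lab       13     s6    -1                 -13
4    roof       54     s7    13                 702

-380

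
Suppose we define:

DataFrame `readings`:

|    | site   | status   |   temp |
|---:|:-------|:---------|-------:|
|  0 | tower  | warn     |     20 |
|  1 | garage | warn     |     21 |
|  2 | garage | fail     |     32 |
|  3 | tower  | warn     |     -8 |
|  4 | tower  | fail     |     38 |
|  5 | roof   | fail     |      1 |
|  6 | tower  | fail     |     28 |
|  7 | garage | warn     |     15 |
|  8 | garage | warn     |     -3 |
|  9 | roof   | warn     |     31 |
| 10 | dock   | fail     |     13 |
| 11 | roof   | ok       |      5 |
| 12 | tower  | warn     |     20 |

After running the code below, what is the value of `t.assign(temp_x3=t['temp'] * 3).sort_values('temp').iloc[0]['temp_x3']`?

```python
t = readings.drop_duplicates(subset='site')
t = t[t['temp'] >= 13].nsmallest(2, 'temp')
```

39

drop duplicate site (keep=first):
      site status  temp
0    tower   warn    20
1   garage   warn    21
5     roof   fail     1
10    dock   fail    13
filter rows where temp >= 13:
      site status  temp
0    tower   warn    20
1   garage   warn    21
10    dock   fail    13
take 2 rows with smallest temp:
     site status  temp
10   dock   fail    13
0   tower   warn    20
add column temp_x3 = t['temp'] * 3:
     site status  temp  temp_x3
10   dock   fail    13       39
0   tower   warn    20       60
sort by temp:
     site status  temp  temp_x3
10   dock   fail    13       39
0   tower   warn    20       60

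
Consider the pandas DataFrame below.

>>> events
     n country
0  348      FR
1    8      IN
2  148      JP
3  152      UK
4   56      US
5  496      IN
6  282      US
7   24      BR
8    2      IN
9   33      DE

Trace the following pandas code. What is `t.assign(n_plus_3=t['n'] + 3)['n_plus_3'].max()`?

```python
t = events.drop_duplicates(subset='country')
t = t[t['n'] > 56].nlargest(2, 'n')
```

drop duplicate country (keep=first):
     n country
0  348      FR
1    8      IN
2  148      JP
3  152      UK
4   56      US
7   24      BR
9   33      DE
filter rows where n > 56:
     n country
0  348      FR
2  148      JP
3  152      UK
take 2 rows with largest n:
     n country
0  348      FR
3  152      UK
add column n_plus_3 = t['n'] + 3:
     n country  n_plus_3
0  348      FR       351
3  152      UK       155

351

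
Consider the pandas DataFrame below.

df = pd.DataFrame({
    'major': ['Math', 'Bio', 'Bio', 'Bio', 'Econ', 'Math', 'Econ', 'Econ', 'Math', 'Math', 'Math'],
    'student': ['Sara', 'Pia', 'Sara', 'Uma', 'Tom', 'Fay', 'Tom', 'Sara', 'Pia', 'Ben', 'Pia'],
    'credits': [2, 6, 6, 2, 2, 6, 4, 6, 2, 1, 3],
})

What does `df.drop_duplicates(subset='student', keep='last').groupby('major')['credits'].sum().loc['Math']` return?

drop duplicate student (keep=last):
   major student  credits
3    Bio     Uma        2
5   Math     Fay        6
6   Econ     Tom        4
7   Econ    Sara        6
9   Math     Ben        1
10  Math     Pia        3
group by major, sum of credits:
major
Bio      2
Econ    10
Math    10
Name: credits, dtype: int64

10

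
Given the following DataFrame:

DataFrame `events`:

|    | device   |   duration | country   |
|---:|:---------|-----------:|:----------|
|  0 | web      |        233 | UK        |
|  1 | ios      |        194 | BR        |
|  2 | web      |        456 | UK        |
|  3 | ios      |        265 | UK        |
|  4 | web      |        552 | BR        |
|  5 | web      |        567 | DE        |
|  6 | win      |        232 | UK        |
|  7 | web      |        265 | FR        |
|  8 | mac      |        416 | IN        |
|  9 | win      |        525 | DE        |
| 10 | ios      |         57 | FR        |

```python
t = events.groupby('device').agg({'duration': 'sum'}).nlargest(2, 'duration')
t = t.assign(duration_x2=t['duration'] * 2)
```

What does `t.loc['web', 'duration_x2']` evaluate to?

group by device, sum of duration:
        duration
device          
ios          516
mac          416
web         2073
win          757
take 2 rows with largest duration:
        duration
device          
web         2073
win          757
add column duration_x2 = t['duration'] * 2:
        duration  duration_x2
device                       
web         2073         4146
win          757         1514
value at row 'web', column 'duration_x2' → 4146

4146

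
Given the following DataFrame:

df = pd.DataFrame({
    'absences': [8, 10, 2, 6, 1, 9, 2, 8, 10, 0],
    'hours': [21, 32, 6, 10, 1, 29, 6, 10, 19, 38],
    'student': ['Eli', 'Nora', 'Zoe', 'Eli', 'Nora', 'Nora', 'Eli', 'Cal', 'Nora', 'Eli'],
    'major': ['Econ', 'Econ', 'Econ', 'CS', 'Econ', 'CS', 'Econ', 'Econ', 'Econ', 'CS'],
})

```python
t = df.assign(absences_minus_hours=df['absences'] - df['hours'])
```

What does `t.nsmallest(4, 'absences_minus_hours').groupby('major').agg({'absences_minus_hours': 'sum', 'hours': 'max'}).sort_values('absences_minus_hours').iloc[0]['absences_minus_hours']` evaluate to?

add column absences_minus_hours = df['absences'] - df['hours']:
   absences  hours student major  absences_minus_hours
0         8     21     Eli  Econ                   -13
1        10     32    Nora  Econ                   -22
2         2      6     Zoe  Econ                    -4
3         6     10     Eli    CS                    -4
4         1      1    Nora  Econ                     0
5         9     29    Nora    CS                   -20
6         2      6     Eli  Econ                    -4
7         8     10     Cal  Econ                    -2
8        10     19    Nora  Econ                    -9
9         0     38     Eli    CS                   -38
take 4 rows with smallest absences_minus_hours:
   absences  hours student major  absences_minus_hours
9         0     38     Eli    CS                   -38
1        10     32    Nora  Econ                   -22
5         9     29    Nora    CS                   -20
0         8     21     Eli  Econ                   -13
group by major: sum(absences_minus_hours), max(hours):
       absences_minus_hours  hours
major                             
CS                      -58     38
Econ                    -35     32
sort by absences_minus_hours:
       absences_minus_hours  hours
major                             
CS                      -58     38
Econ                    -35     32
Taking the value at position 0, column 'absences_minus_hours' gives -58.

-58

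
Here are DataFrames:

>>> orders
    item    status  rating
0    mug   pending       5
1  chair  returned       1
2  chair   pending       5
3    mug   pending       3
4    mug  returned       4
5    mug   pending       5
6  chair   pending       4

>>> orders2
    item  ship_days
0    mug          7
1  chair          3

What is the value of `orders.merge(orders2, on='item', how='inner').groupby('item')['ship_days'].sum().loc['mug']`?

merge on 'item' (how='inner') → 7 rows:
    item    status  rating  ship_days
0    mug   pending       5          7
1  chair  returned       1          3
2  chair   pending       5          3
3    mug   pending       3          7
4    mug  returned       4          7
5    mug   pending       5          7
6  chair   pending       4          3
group by item, sum of ship_days:
item
chair     9
mug      28
Name: ship_days, dtype: int64

28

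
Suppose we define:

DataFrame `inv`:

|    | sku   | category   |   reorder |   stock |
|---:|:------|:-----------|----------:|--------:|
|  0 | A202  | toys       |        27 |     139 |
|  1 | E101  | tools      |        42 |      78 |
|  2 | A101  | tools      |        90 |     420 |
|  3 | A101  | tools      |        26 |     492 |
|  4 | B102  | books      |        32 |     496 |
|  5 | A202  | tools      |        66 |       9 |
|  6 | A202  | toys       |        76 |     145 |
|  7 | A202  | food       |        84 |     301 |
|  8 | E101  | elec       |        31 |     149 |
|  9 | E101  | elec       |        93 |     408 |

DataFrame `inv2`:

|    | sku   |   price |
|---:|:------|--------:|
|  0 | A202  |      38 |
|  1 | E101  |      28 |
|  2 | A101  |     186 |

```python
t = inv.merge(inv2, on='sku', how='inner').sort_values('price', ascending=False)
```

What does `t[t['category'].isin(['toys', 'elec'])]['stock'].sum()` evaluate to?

841

merge on 'sku' (how='inner') → 9 rows:
    sku category  reorder  stock  price
0  A202     toys       27    139     38
1  E101    tools       42     78     28
2  A101    tools       90    420    186
3  A101    tools       26    492    186
4  A202    tools       66      9     38
5  A202     toys       76    145     38
6  A202     food       84    301     38
7  E101     elec       31    149     28
8  E101     elec       93    408     28
sort by price descending:
    sku category  reorder  stock  price
2  A101    tools       90    420    186
3  A101    tools       26    492    186
0  A202     toys       27    139     38
4  A202    tools       66      9     38
5  A202     toys       76    145     38
6  A202     food       84    301     38
1  E101    tools       42     78     28
7  E101     elec       31    149     28
8  E101     elec       93    408     28
filter rows where category in ['toys', 'elec']:
    sku category  reorder  stock  price
0  A202     toys       27    139     38
5  A202     toys       76    145     38
7  E101     elec       31    149     28
8  E101     elec       93    408     28
Reading off the sum of column 'stock', we get 841.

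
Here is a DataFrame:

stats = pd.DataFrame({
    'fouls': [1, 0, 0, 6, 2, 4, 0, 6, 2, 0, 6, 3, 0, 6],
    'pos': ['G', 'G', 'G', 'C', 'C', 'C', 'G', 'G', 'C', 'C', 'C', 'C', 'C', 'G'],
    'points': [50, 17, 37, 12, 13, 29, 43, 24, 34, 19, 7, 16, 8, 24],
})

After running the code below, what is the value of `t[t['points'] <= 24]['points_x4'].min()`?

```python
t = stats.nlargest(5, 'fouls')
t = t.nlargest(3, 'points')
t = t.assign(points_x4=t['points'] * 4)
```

96

take 5 rows with largest fouls:
    fouls pos  points
3       6   C      12
7       6   G      24
10      6   C       7
13      6   G      24
5       4   C      29
take 3 rows with largest points:
    fouls pos  points
5       4   C      29
7       6   G      24
13      6   G      24
add column points_x4 = t['points'] * 4:
    fouls pos  points  points_x4
5       4   C      29        116
7       6   G      24         96
13      6   G      24         96
filter rows where points <= 24:
    fouls pos  points  points_x4
7       6   G      24         96
13      6   G      24         96
So min() = 96.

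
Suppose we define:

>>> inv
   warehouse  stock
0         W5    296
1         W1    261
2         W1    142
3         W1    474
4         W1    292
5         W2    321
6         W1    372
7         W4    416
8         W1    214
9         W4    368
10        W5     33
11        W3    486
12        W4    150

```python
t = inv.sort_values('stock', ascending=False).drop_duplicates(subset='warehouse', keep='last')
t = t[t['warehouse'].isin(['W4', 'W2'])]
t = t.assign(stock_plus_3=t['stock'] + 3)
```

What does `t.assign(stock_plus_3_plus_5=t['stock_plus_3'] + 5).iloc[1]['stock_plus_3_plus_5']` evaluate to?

sort by stock descending:
   warehouse  stock
11        W3    486
3         W1    474
7         W4    416
6         W1    372
9         W4    368
5         W2    321
0         W5    296
4         W1    292
1         W1    261
8         W1    214
12        W4    150
2         W1    142
10        W5     33
drop duplicate warehouse (keep=last):
   warehouse  stock
11        W3    486
5         W2    321
12        W4    150
2         W1    142
10        W5     33
filter rows where warehouse in ['W4', 'W2']:
   warehouse  stock
5         W2    321
12        W4    150
add column stock_plus_3 = t['stock'] + 3:
   warehouse  stock  stock_plus_3
5         W2    321           324
12        W4    150           153
add column stock_plus_3_plus_5 = t['stock_plus_3'] + 5:
   warehouse  stock  stock_plus_3  stock_plus_3_plus_5
5         W2    321           324                  329
12        W4    150           153                  158
Taking the value at position 1, column 'stock_plus_3_plus_5' gives 158.

158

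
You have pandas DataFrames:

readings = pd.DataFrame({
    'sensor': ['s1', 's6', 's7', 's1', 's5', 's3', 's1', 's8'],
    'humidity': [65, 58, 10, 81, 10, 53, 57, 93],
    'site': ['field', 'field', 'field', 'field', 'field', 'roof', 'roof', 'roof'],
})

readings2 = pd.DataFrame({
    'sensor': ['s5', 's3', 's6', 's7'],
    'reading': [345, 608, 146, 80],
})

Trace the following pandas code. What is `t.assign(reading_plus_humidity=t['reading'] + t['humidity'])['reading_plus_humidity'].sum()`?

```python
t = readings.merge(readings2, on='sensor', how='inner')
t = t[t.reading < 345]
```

merge on 'sensor' (how='inner') → 4 rows:
  sensor  humidity   site  reading
0     s6        58  field      146
1     s7        10  field       80
2     s5        10  field      345
3     s3        53   roof      608
filter rows where reading < 345:
  sensor  humidity   site  reading
0     s6        58  field      146
1     s7        10  field       80
add column reading_plus_humidity = t['reading'] + t['humidity']:
  sensor  humidity   site  reading  reading_plus_humidity
0     s6        58  field      146                    204
1     s7        10  field       80                     90
Finally, sum of column 'reading_plus_humidity' = 294.

294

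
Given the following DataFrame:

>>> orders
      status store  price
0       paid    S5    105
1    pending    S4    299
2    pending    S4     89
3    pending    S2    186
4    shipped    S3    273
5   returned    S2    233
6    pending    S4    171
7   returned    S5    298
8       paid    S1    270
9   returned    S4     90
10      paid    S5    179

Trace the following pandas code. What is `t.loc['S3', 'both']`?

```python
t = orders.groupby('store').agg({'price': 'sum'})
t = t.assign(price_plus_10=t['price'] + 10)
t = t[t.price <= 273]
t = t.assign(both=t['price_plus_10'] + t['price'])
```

group by store, sum of price:
       price
store       
S1       270
S2       419
S3       273
S4       649
S5       582
add column price_plus_10 = t['price'] + 10:
       price  price_plus_10
store                      
S1       270            280
S2       419            429
S3       273            283
S4       649            659
S5       582            592
filter rows where price <= 273:
       price  price_plus_10
store                      
S1       270            280
S3       273            283
add column both = t['price_plus_10'] + t['price']:
       price  price_plus_10  both
store                            
S1       270            280   550
S3       273            283   556
Hence 556.

556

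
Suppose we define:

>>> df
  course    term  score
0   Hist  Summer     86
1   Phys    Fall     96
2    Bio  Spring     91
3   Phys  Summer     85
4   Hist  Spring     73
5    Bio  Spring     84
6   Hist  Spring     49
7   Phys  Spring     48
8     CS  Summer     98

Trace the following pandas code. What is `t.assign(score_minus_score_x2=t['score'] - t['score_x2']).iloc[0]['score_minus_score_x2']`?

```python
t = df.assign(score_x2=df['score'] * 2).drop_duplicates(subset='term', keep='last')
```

-96

add column score_x2 = df['score'] * 2:
  course    term  score  score_x2
0   Hist  Summer     86       172
1   Phys    Fall     96       192
2    Bio  Spring     91       182
3   Phys  Summer     85       170
4   Hist  Spring     73       146
5    Bio  Spring     84       168
6   Hist  Spring     49        98
7   Phys  Spring     48        96
8     CS  Summer     98       196
drop duplicate term (keep=last):
  course    term  score  score_x2
1   Phys    Fall     96       192
7   Phys  Spring     48        96
8     CS  Summer     98       196
add column score_minus_score_x2 = t['score'] - t['score_x2']:
  course    term  score  score_x2  score_minus_score_x2
1   Phys    Fall     96       192                   -96
7   Phys  Spring     48        96                   -48
8     CS  Summer     98       196                   -98
So iloc[0]['score_minus_score_x2'] = -96.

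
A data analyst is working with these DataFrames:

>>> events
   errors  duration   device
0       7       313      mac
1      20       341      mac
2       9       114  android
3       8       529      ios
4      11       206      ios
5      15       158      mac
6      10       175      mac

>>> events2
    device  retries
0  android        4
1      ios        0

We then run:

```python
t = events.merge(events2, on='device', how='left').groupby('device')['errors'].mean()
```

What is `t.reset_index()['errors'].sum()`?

31.5

merge on 'device' (how='left') → 7 rows:
   errors  duration   device  retries
0       7       313      mac      NaN
1      20       341      mac      NaN
2       9       114  android      4.0
3       8       529      ios      0.0
4      11       206      ios      0.0
5      15       158      mac      NaN
6      10       175      mac      NaN
group by device, mean of errors:
device
android     9.0
ios         9.5
mac        13.0
Name: errors, dtype: float64
reset_index():
    device  errors
0  android     9.0
1      ios     9.5
2      mac    13.0
Taking the sum of column 'errors' gives 31.5.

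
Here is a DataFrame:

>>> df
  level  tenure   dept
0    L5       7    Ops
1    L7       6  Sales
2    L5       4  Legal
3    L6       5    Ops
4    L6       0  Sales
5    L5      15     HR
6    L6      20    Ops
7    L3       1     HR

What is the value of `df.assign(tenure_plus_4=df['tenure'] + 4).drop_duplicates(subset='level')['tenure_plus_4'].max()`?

add column tenure_plus_4 = df['tenure'] + 4:
  level  tenure   dept  tenure_plus_4
0    L5       7    Ops             11
1    L7       6  Sales             10
2    L5       4  Legal              8
3    L6       5    Ops              9
4    L6       0  Sales              4
5    L5      15     HR             19
6    L6      20    Ops             24
7    L3       1     HR              5
drop duplicate level (keep=first):
  level  tenure   dept  tenure_plus_4
0    L5       7    Ops             11
1    L7       6  Sales             10
3    L6       5    Ops              9
7    L3       1     HR              5

11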